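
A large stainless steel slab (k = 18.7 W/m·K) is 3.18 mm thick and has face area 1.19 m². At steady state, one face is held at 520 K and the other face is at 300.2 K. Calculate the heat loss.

Q = 1540 kW

Q = kA·ΔT/L = 18.7 × 1.19 × |520 K − 300.2 K| / 0.00318 = 1.54×10^6 W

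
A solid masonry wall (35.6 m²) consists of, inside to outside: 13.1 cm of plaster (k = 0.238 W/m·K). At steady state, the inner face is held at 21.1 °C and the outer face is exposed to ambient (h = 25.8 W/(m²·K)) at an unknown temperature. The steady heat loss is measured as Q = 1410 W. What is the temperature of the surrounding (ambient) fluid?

T_out = -2.24 °C

Series resistances:
  R_plaster = L/(kA) = 0.131/(0.238·35.6) = 0.01546 K/W
  R_conv,out = 1/(hA) = 1/(25.8·35.6) = 0.001089 K/W
ΣR = 0.01655 K/W
ΔT = Q·ΣR = 1410 × 0.01655 = 23.34 K
Heat flows outward, so T_out = T_in − ΔT = 21.1 − 23.34 = -2.24 °C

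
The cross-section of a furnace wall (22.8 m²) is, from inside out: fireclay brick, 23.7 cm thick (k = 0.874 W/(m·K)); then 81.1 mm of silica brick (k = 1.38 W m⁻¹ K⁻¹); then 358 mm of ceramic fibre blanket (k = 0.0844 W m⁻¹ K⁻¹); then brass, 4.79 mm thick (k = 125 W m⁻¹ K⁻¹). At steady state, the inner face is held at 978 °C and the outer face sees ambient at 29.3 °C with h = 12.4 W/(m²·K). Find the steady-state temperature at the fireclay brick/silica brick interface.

T = 923 °C

Series thermal resistances, inner to outer:
  R_fireclay brick = L/(kA) = 0.237/(0.874·22.8) = 0.01189 K/W
  R_silica brick = L/(kA) = 0.0811/(1.38·22.8) = 0.002578 K/W
  R_ceramic fibre blanket = L/(kA) = 0.358/(0.0844·22.8) = 0.1860 K/W
  R_brass = L/(kA) = 0.00479/(125·22.8) = 1.681×10^-6 K/W
  R_conv,out = 1/(hA) = 1/(12.4·22.8) = 0.003537 K/W
ΣR = 0.01189 + 0.002578 + 0.1860 + 1.681×10^-6 + 0.003537 = 0.2040 K/W
Q = ΔT/ΣR = (978 °C − 29.3 °C)/0.2040 = 4650 W
From the inner boundary to the fireclay brick/silica brick interface, ΣR_partial = 0.01189 K/W.
T_interface = T_in − Q·ΣR_partial = 978 °C − (4650)(0.01189) = 923 °C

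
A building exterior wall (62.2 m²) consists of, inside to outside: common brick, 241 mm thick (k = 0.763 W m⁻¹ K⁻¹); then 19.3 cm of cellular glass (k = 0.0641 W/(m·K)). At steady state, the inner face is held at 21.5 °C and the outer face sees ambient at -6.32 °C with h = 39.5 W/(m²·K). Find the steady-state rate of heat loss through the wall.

Q = 516 W

Treat each layer as a resistance in series:
  R_common brick = L/(kA) = 0.241/(0.763·62.2) = 0.005078 K/W
  R_cellular glass = L/(kA) = 0.193/(0.0641·62.2) = 0.04841 K/W
  R_conv,out = 1/(hA) = 1/(39.5·62.2) = 4.070×10^-4 K/W
ΣR = 0.005078 + 0.04841 + 4.070×10^-4 = 0.05389 K/W
Q = ΔT/ΣR = (21.5 °C − -6.32 °C)/0.05389 = 516 W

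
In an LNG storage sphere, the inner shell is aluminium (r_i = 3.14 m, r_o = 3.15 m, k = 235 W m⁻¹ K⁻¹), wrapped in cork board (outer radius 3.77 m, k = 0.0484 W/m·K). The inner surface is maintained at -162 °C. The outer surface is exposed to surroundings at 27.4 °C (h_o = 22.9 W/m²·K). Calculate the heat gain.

Q = 2.20 kW

Treat each layer as a resistance in series:
  R_aluminium = (1/3.14 − 1/3.15)/(4πk) = 0.001011/(4π·235) = 3.424×10^-7 K/W
  R_cork board = (1/3.15 − 1/3.77)/(4πk) = 0.05221/(4π·0.0484) = 0.08584 K/W
  R_conv,out = 1/(4πr²h) = 1/(4π·3.77²·22.9) = 2.445×10^-4 K/W
ΣR = 3.424×10^-7 + 0.08584 + 2.445×10^-4 = 0.08608 K/W
Q = ΔT/ΣR = (-162 °C − 27.4 °C)/0.08608 = -2200 W
(Negative Q ⇒ heat flows inward; heat gain = 2200 W.)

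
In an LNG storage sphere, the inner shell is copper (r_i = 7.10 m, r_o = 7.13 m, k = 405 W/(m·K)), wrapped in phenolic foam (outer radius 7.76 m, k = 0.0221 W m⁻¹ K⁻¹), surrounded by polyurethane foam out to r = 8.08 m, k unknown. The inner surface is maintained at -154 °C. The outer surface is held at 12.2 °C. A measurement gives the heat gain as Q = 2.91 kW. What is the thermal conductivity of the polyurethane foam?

k = 0.0252 W/m·K

ΣR = ΔT/Q = |-154 − 12.2|/2910 = 0.05711 K/W
Known resistances:
  R_copper = (1/7.10 − 1/7.13)/(4πk) = 5.926×10^-4/(4π·405) = 1.164×10^-7 K/W
  R_phenolic foam = (1/7.13 − 1/7.76)/(4πk) = 0.01139/(4π·0.0221) = 0.04100 K/W
R_polyurethane foam = ΣR − ΣR_known = 0.05711 − 0.04100 = 0.01611 K/W
(1/r₁−1/r₂)/(4πk) = 0.01611 ⇒ k = 0.005104/(4π·0.01611) = 0.0252 W/m·K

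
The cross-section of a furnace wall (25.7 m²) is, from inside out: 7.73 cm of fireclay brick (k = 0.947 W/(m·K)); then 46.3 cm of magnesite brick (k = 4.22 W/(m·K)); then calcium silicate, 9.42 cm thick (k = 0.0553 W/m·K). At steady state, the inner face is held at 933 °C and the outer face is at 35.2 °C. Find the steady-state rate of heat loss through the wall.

Q = 12200 W

Series thermal resistances, inner to outer:
  R_fireclay brick = L/(kA) = 0.0773/(0.947·25.7) = 0.003176 K/W
  R_magnesite brick = L/(kA) = 0.463/(4.22·25.7) = 0.004269 K/W
  R_calcium silicate = L/(kA) = 0.0942/(0.0553·25.7) = 0.06628 K/W
ΣR = 0.003176 + 0.004269 + 0.06628 = 0.07373 K/W
Q = ΔT/ΣR = (933 °C − 35.2 °C)/0.07373 = 12200 W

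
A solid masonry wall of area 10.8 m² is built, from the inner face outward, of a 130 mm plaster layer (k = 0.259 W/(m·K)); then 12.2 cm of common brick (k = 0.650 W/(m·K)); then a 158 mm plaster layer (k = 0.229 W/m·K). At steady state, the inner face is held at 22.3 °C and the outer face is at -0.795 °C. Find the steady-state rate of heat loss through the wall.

Q = 181 W

Series thermal resistances, inner to outer:
  R_plaster = L/(kA) = 0.130/(0.259·10.8) = 0.04648 K/W
  R_common brick = L/(kA) = 0.122/(0.650·10.8) = 0.01738 K/W
  R_plaster = L/(kA) = 0.158/(0.229·10.8) = 0.06388 K/W
ΣR = 0.04648 + 0.01738 + 0.06388 = 0.1277 K/W
Q = ΔT/ΣR = (22.3 °C − -0.795 °C)/0.1277 = 181 W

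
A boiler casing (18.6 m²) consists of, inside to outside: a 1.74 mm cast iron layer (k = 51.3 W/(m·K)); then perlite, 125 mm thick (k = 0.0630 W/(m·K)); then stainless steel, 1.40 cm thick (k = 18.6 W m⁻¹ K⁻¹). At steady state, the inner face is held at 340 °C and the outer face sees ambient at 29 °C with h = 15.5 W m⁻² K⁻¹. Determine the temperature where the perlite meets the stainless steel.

Series thermal resistances, inner to outer:
  R_cast iron = L/(kA) = 0.00174/(51.3·18.6) = 1.824×10^-6 K/W
  R_perlite = L/(kA) = 0.125/(0.0630·18.6) = 0.1067 K/W
  R_stainless steel = L/(kA) = 0.0140/(18.6·18.6) = 4.047×10^-5 K/W
  R_conv,out = 1/(hA) = 1/(15.5·18.6) = 0.003469 K/W
ΣR = 1.824×10^-6 + 0.1067 + 4.047×10^-5 + 0.003469 = 0.1102 K/W
Q = ΔT/ΣR = (340 °C − 29 °C)/0.1102 = 2822 W
From the inner boundary to the perlite/stainless steel interface, ΣR_partial = 0.1067 K/W.
T_interface = T_in − Q·ΣR_partial = 340 °C − (2822)(0.1067) = 38.9 °C

T = 38.9 °C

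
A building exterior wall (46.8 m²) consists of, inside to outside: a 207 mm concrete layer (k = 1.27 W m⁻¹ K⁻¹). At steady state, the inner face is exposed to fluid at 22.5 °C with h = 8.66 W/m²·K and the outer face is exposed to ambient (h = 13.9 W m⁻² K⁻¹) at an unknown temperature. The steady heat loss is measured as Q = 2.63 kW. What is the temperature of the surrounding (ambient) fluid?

Sum the resistances:
  R_conv,in = 1/(hA) = 1/(8.66·46.8) = 0.002467 K/W
  R_concrete = L/(kA) = 0.207/(1.27·46.8) = 0.003483 K/W
  R_conv,out = 1/(hA) = 1/(13.9·46.8) = 0.001537 K/W
ΣR = 0.007487 K/W
ΔT = Q·ΣR = 2630 × 0.007487 = 19.69 K
Heat flows outward, so T_out = T_in − ΔT = 22.5 − 19.69 = 2.81 °C

T_out = 2.81 °C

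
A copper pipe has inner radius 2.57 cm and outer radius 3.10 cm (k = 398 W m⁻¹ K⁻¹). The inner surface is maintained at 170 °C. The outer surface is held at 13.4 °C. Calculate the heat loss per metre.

Q' = 2πk·ΔT/ln(r₂/r₁) = 2π × 398 × 156.6 / ln(0.0310/0.0257) = 2.09×10^6 W/m

Q' = 2090 kW/m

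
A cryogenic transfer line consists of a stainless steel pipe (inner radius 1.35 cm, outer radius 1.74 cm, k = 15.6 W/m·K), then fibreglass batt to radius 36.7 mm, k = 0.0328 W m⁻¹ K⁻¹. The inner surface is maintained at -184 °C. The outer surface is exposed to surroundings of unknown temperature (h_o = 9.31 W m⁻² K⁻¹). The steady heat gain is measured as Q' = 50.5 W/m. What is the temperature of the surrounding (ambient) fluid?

Sum the resistances:
  R'_stainless steel = ln(0.0174/0.0135)/(2πk) = 0.2538/(2π·15.6) = 0.002589 m·K/W
  R'_fibreglass batt = ln(0.0367/0.0174)/(2πk) = 0.7463/(2π·0.0328) = 3.621 m·K/W
  R'_conv,out = 1/(2πr h) = 1/(2π·0.0367·9.31) = 0.4658 m·K/W
ΣR = 4.090 m·K/W
ΔT = Q'·ΣR = 50.5 × 4.090 = 206.5 K
Heat flows inward, so T_out = T_in + ΔT = -184 + 206.5 = 22.5 °C

T_out = 22.5 °C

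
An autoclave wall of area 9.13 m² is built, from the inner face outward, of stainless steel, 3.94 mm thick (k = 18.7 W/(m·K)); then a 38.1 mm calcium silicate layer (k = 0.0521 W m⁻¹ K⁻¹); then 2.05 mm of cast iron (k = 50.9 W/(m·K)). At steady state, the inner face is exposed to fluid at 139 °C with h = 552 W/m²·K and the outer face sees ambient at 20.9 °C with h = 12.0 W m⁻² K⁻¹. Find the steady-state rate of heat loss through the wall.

Series thermal resistances, inner to outer:
  R_conv,in = 1/(hA) = 1/(552·9.13) = 1.984×10^-4 K/W
  R_stainless steel = L/(kA) = 0.00394/(18.7·9.13) = 2.308×10^-5 K/W
  R_calcium silicate = L/(kA) = 0.0381/(0.0521·9.13) = 0.08010 K/W
  R_cast iron = L/(kA) = 0.00205/(50.9·9.13) = 4.411×10^-6 K/W
  R_conv,out = 1/(hA) = 1/(12.0·9.13) = 0.009127 K/W
ΣR = 1.984×10^-4 + 2.308×10^-5 + 0.08010 + 4.411×10^-6 + 0.009127 = 0.08945 K/W
Q = ΔT/ΣR = (139 °C − 20.9 °C)/0.08945 = 1320 W

Q = 1320 W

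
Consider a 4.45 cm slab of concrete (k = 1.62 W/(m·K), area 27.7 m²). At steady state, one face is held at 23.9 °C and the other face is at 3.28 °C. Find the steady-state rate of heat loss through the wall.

Q = kA·ΔT/L = 1.62 × 27.7 × |23.9 °C − 3.28 °C| / 0.0445 = 20800 W

Q = 20.8 kW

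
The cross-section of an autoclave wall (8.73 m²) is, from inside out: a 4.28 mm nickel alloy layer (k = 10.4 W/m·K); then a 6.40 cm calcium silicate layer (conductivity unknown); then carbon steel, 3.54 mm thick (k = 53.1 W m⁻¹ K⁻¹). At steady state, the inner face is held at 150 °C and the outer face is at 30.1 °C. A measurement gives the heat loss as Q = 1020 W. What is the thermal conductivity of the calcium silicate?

k = 0.0624 W/m·K

ΣR = ΔT/Q = |150 − 30.1|/1020 = 0.1175 K/W
Known resistances:
  R_nickel alloy = L/(kA) = 0.00428/(10.4·8.73) = 4.714×10^-5 K/W
  R_carbon steel = L/(kA) = 0.00354/(53.1·8.73) = 7.637×10^-6 K/W
R_calcium silicate = ΣR − ΣR_known = 0.1175 − 5.478×10^-5 = 0.1174 K/W
L/(kA) = 0.1174 ⇒ k = 0.0640/(0.1174·8.73) = 0.0624 W/m·K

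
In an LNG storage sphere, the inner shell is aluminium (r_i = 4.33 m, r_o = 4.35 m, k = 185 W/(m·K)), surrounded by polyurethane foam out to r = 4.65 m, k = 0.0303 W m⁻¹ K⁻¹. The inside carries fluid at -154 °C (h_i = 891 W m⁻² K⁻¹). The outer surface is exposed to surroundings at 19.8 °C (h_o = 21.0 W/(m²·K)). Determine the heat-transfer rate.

Resistance network (inner→outer):
  R_conv,in = 1/(4πr²h) = 1/(4π·4.33²·891) = 4.764×10^-6 K/W
  R_aluminium = (1/4.33 − 1/4.35)/(4πk) = 0.001062/(4π·185) = 4.567×10^-7 K/W
  R_polyurethane foam = (1/4.35 − 1/4.65)/(4πk) = 0.01483/(4π·0.0303) = 0.03895 K/W
  R_conv,out = 1/(4πr²h) = 1/(4π·4.65²·21.0) = 1.753×10^-4 K/W
ΣR = 4.764×10^-6 + 4.567×10^-7 + 0.03895 + 1.753×10^-4 = 0.03913 K/W
Q = ΔT/ΣR = (-154 °C − 19.8 °C)/0.03913 = -4440 W
(Negative Q ⇒ heat flows inward; heat gain = 4440 W.)

Q = 4440 W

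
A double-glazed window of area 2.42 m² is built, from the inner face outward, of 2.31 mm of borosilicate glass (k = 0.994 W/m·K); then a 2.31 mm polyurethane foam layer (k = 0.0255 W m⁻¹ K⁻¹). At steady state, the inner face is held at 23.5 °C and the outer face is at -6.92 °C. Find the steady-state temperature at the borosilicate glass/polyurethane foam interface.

T = 22.7 °C

Series thermal resistances, inner to outer:
  R_borosilicate glass = L/(kA) = 0.00231/(0.994·2.42) = 9.603×10^-4 K/W
  R_polyurethane foam = L/(kA) = 0.00231/(0.0255·2.42) = 0.03743 K/W
ΣR = 9.603×10^-4 + 0.03743 = 0.03839 K/W
Q = ΔT/ΣR = (23.5 °C − -6.92 °C)/0.03839 = 792.4 W
From the inner boundary to the borosilicate glass/polyurethane foam interface, ΣR_partial = 9.603×10^-4 K/W.
T_interface = T_in − Q·ΣR_partial = 23.5 °C − (792.4)(9.603×10^-4) = 22.7 °C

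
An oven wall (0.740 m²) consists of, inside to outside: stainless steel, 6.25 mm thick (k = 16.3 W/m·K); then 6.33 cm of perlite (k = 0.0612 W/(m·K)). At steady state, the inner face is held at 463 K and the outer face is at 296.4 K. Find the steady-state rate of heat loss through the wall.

Q = 119 W

Resistance network (inner→outer):
  R_stainless steel = L/(kA) = 0.00625/(16.3·0.740) = 5.182×10^-4 K/W
  R_perlite = L/(kA) = 0.0633/(0.0612·0.740) = 1.398 K/W
ΣR = 5.182×10^-4 + 1.398 = 1.399 K/W
Q = ΔT/ΣR = (463 K − 296.4 K)/1.399 = 119 W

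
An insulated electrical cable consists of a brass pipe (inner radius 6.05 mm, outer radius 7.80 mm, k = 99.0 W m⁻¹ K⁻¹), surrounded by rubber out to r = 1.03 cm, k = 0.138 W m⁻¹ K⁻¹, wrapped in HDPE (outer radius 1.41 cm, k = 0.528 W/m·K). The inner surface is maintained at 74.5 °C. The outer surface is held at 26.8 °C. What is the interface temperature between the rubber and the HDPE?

Resistance network (inner→outer):
  R'_brass = ln(0.00780/0.00605)/(2πk) = 0.2541/(2π·99.0) = 4.084×10^-4 m·K/W
  R'_rubber = ln(0.0103/0.00780)/(2πk) = 0.2780/(2π·0.138) = 0.3206 m·K/W
  R'_HDPE = ln(0.0141/0.0103)/(2πk) = 0.3140/(2π·0.528) = 0.09466 m·K/W
ΣR = 4.084×10^-4 + 0.3206 + 0.09466 = 0.4157 m·K/W
Q' = ΔT/ΣR = (74.5 °C − 26.8 °C)/0.4157 = 114.7 W/m
From the inner boundary to the rubber/HDPE interface, ΣR_partial = 0.3210 m·K/W.
T_interface = T_in − Q'·ΣR_partial = 74.5 °C − (114.7)(0.3210) = 37.7 °C

T = 37.7 °C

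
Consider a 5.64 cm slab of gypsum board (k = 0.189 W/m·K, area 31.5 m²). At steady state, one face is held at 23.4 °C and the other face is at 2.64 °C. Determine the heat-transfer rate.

Q = 2.19 kW

Q = kA·ΔT/L = 0.189 × 31.5 × |23.4 °C − 2.64 °C| / 0.0564 = 2190 W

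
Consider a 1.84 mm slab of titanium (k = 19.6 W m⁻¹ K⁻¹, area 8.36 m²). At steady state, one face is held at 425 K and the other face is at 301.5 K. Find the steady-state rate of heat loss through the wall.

Q = 11000 kW

Q = kA·ΔT/L = 19.6 × 8.36 × |425 K − 301.5 K| / 0.00184 = 1.10×10^7 W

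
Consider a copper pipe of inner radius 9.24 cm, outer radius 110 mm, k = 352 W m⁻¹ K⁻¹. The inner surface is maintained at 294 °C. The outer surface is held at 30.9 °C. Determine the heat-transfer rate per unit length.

Q' = 3340 kW/m

Q' = 2πk·ΔT/ln(r₂/r₁) = 2π × 352 × 263.1 / ln(0.110/0.0924) = 3.34×10^6 W/m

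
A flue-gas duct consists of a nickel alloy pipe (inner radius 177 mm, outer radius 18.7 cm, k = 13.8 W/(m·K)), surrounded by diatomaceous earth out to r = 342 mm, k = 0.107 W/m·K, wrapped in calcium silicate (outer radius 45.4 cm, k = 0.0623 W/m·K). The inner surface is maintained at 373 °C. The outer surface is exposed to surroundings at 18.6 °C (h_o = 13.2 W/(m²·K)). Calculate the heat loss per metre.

Series thermal resistances, inner to outer:
  R'_nickel alloy = ln(0.187/0.177)/(2πk) = 0.05496/(2π·13.8) = 6.338×10^-4 m·K/W
  R'_diatomaceous earth = ln(0.342/0.187)/(2πk) = 0.6037/(2π·0.107) = 0.8980 m·K/W
  R'_calcium silicate = ln(0.454/0.342)/(2πk) = 0.2833/(2π·0.0623) = 0.7237 m·K/W
  R'_conv,out = 1/(2πr h) = 1/(2π·0.454·13.2) = 0.02656 m·K/W
ΣR = 6.338×10^-4 + 0.8980 + 0.7237 + 0.02656 = 1.649 m·K/W
Q' = ΔT/ΣR = (373 °C − 18.6 °C)/1.649 = 215 W/m

Q' = 215 W/m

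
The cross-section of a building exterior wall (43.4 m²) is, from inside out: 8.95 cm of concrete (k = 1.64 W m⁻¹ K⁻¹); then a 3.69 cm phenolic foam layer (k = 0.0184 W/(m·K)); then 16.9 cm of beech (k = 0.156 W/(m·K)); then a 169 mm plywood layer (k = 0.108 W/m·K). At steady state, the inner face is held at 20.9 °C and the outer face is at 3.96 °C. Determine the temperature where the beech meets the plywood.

Series thermal resistances, inner to outer:
  R_concrete = L/(kA) = 0.0895/(1.64·43.4) = 0.001257 K/W
  R_phenolic foam = L/(kA) = 0.0369/(0.0184·43.4) = 0.04621 K/W
  R_beech = L/(kA) = 0.169/(0.156·43.4) = 0.02496 K/W
  R_plywood = L/(kA) = 0.169/(0.108·43.4) = 0.03606 K/W
ΣR = 0.001257 + 0.04621 + 0.02496 + 0.03606 = 0.1085 K/W
Q = ΔT/ΣR = (20.9 °C − 3.96 °C)/0.1085 = 156.1 W
From the inner boundary to the beech/plywood interface, ΣR_partial = 0.07243 K/W.
T_interface = T_in − Q·ΣR_partial = 20.9 °C − (156.1)(0.07243) = 9.59 °C

T = 9.59 °C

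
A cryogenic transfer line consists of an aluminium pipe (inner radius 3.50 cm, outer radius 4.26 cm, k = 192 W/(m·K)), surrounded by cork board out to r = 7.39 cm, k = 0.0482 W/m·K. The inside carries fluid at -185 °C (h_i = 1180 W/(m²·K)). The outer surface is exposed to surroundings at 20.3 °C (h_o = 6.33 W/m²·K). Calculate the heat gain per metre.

Q' = 94.9 W/m

Series thermal resistances, inner to outer:
  R'_conv,in = 1/(2πr h) = 1/(2π·0.0350·1180) = 0.003854 m·K/W
  R'_aluminium = ln(0.0426/0.0350)/(2πk) = 0.1965/(2π·192) = 1.629×10^-4 m·K/W
  R'_cork board = ln(0.0739/0.0426)/(2πk) = 0.5509/(2π·0.0482) = 1.819 m·K/W
  R'_conv,out = 1/(2πr h) = 1/(2π·0.0739·6.33) = 0.3402 m·K/W
ΣR = 0.003854 + 1.629×10^-4 + 1.819 + 0.3402 = 2.163 m·K/W
Q' = ΔT/ΣR = (-185 °C − 20.3 °C)/2.163 = -94.9 W/m
(Negative Q' ⇒ heat flows inward; heat gain = 94.9 W/m.)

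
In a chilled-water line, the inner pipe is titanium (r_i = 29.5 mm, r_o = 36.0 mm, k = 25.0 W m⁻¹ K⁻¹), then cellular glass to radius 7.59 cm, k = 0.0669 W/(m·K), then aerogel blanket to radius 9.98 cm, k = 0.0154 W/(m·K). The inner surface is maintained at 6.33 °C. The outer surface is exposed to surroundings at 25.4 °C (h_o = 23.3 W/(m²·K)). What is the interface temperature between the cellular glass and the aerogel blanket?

T = 13.6 °C

Treat each layer as a resistance in series:
  R'_titanium = ln(0.0360/0.0295)/(2πk) = 0.1991/(2π·25.0) = 0.001268 m·K/W
  R'_cellular glass = ln(0.0759/0.0360)/(2πk) = 0.7459/(2π·0.0669) = 1.774 m·K/W
  R'_aerogel blanket = ln(0.0998/0.0759)/(2πk) = 0.2738/(2π·0.0154) = 2.829 m·K/W
  R'_conv,out = 1/(2πr h) = 1/(2π·0.0998·23.3) = 0.06844 m·K/W
ΣR = 0.001268 + 1.774 + 2.829 + 0.06844 = 4.673 m·K/W
Q' = ΔT/ΣR = (6.33 °C − 25.4 °C)/4.673 = -4.081 W/m
From the inner boundary to the cellular glass/aerogel blanket interface, ΣR_partial = 1.775 m·K/W.
T_interface = T_in − Q'·ΣR_partial = 6.33 °C − (-4.081)(1.775) = 13.6 °C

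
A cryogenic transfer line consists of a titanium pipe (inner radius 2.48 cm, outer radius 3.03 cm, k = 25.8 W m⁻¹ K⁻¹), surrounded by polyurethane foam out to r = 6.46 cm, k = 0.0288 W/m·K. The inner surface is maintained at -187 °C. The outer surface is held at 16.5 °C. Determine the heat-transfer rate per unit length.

Resistance network (inner→outer):
  R'_titanium = ln(0.0303/0.0248)/(2πk) = 0.2003/(2π·25.8) = 0.001236 m·K/W
  R'_polyurethane foam = ln(0.0646/0.0303)/(2πk) = 0.7571/(2π·0.0288) = 4.184 m·K/W
ΣR = 0.001236 + 4.184 = 4.185 m·K/W
Q' = ΔT/ΣR = (-187 °C − 16.5 °C)/4.185 = -48.6 W/m
(Negative Q' ⇒ heat flows inward; heat gain = 48.6 W/m.)

Q' = 48.6 W/m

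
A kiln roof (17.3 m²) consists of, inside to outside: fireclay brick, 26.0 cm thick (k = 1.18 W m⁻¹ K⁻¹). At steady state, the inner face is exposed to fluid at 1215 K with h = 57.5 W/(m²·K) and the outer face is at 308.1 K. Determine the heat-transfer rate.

Q = 66.0 kW

Treat each layer as a resistance in series:
  R_conv,in = 1/(hA) = 1/(57.5·17.3) = 0.001005 K/W
  R_fireclay brick = L/(kA) = 0.260/(1.18·17.3) = 0.01274 K/W
ΣR = 0.001005 + 0.01274 = 0.01375 K/W
Q = ΔT/ΣR = (1215 K − 308.1 K)/0.01375 = 66000 W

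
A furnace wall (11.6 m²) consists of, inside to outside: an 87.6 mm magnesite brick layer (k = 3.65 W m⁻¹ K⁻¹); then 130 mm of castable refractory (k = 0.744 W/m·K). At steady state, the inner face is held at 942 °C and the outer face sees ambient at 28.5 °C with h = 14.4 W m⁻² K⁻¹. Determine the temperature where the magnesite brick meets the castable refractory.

T = 860 °C

Resistance network (inner→outer):
  R_magnesite brick = L/(kA) = 0.0876/(3.65·11.6) = 0.002069 K/W
  R_castable refractory = L/(kA) = 0.130/(0.744·11.6) = 0.01506 K/W
  R_conv,out = 1/(hA) = 1/(14.4·11.6) = 0.005987 K/W
ΣR = 0.002069 + 0.01506 + 0.005987 = 0.02312 K/W
Q = ΔT/ΣR = (942 °C − 28.5 °C)/0.02312 = 39510 W
From the inner boundary to the magnesite brick/castable refractory interface, ΣR_partial = 0.002069 K/W.
T_interface = T_in − Q·ΣR_partial = 942 °C − (39510)(0.002069) = 860 °C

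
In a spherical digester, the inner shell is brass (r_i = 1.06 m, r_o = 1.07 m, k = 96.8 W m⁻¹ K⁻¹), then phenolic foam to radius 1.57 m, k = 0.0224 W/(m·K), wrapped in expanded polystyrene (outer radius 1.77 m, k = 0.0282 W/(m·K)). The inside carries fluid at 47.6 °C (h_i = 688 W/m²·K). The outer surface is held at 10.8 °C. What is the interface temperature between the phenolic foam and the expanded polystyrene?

Resistance network (inner→outer):
  R_conv,in = 1/(4πr²h) = 1/(4π·1.06²·688) = 1.029×10^-4 K/W
  R_brass = (1/1.06 − 1/1.07)/(4πk) = 0.008817/(4π·96.8) = 7.248×10^-6 K/W
  R_phenolic foam = (1/1.07 − 1/1.57)/(4πk) = 0.2976/(4π·0.0224) = 1.057 K/W
  R_expanded polystyrene = (1/1.57 − 1/1.77)/(4πk) = 0.07197/(4π·0.0282) = 0.2031 K/W
ΣR = 1.029×10^-4 + 7.248×10^-6 + 1.057 + 0.2031 = 1.260 K/W
Q = ΔT/ΣR = (47.6 °C − 10.8 °C)/1.260 = 29.21 W
From the inner boundary to the phenolic foam/expanded polystyrene interface, ΣR_partial = 1.057 K/W.
T_interface = T_in − Q·ΣR_partial = 47.6 °C − (29.21)(1.057) = 16.7 °C

T = 16.7 °C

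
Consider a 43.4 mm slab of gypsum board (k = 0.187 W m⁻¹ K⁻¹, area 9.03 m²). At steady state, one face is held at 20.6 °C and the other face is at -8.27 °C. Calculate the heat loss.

Q = kA·ΔT/L = 0.187 × 9.03 × |20.6 °C − -8.27 °C| / 0.0434 = 1120 W

Q = 1120 W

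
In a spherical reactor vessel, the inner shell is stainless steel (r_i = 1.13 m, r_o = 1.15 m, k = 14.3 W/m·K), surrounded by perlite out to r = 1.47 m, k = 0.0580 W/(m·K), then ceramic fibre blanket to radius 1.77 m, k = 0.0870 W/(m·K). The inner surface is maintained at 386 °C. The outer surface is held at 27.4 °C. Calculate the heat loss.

Q = 982 W

Resistance network (inner→outer):
  R_stainless steel = (1/1.13 − 1/1.15)/(4πk) = 0.01539/(4π·14.3) = 8.565×10^-5 K/W
  R_perlite = (1/1.15 − 1/1.47)/(4πk) = 0.1893/(4π·0.0580) = 0.2597 K/W
  R_ceramic fibre blanket = (1/1.47 − 1/1.77)/(4πk) = 0.1153/(4π·0.0870) = 0.1055 K/W
ΣR = 8.565×10^-5 + 0.2597 + 0.1055 = 0.3653 K/W
Q = ΔT/ΣR = (386 °C − 27.4 °C)/0.3653 = 982 W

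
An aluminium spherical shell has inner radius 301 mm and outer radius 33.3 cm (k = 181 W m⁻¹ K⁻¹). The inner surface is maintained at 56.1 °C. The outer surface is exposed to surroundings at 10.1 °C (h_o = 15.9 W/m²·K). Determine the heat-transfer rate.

Series thermal resistances, inner to outer:
  R_aluminium = (1/0.301 − 1/0.333)/(4πk) = 0.3193/(4π·181) = 1.404×10^-4 K/W
  R_conv,out = 1/(4πr²h) = 1/(4π·0.333²·15.9) = 0.04513 K/W
ΣR = 1.404×10^-4 + 0.04513 = 0.04527 K/W
Q = ΔT/ΣR = (56.1 °C − 10.1 °C)/0.04527 = 1020 W

Q = 1020 W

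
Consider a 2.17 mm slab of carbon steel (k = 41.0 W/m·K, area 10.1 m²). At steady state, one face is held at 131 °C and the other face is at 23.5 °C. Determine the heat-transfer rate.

Q = 20500 kW

Q = kA·ΔT/L = 41.0 × 10.1 × |131 °C − 23.5 °C| / 0.00217 = 2.05×10^7 W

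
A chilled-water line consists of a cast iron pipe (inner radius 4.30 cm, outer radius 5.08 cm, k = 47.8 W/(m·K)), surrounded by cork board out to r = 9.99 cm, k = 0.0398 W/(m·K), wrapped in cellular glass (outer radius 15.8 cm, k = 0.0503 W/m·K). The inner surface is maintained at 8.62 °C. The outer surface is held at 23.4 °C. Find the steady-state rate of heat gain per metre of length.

Q' = 3.56 W/m

Series thermal resistances, inner to outer:
  R'_cast iron = ln(0.0508/0.0430)/(2πk) = 0.1667/(2π·47.8) = 5.550×10^-4 m·K/W
  R'_cork board = ln(0.0999/0.0508)/(2πk) = 0.6763/(2π·0.0398) = 2.704 m·K/W
  R'_cellular glass = ln(0.158/0.0999)/(2πk) = 0.4584/(2π·0.0503) = 1.451 m·K/W
ΣR = 5.550×10^-4 + 2.704 + 1.451 = 4.156 m·K/W
Q' = ΔT/ΣR = (8.62 °C − 23.4 °C)/4.156 = -3.56 W/m
(Negative Q' ⇒ heat flows inward; heat gain = 3.56 W/m.)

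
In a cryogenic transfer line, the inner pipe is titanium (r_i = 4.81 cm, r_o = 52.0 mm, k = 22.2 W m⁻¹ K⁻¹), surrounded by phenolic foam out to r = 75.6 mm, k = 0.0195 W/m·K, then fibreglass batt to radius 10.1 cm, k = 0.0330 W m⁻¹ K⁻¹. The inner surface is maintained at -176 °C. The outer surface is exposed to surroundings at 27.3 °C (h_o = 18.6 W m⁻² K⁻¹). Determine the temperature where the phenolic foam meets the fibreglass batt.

Series thermal resistances, inner to outer:
  R'_titanium = ln(0.0520/0.0481)/(2πk) = 0.07796/(2π·22.2) = 5.589×10^-4 m·K/W
  R'_phenolic foam = ln(0.0756/0.0520)/(2πk) = 0.3742/(2π·0.0195) = 3.054 m·K/W
  R'_fibreglass batt = ln(0.101/0.0756)/(2πk) = 0.2897/(2π·0.0330) = 1.397 m·K/W
  R'_conv,out = 1/(2πr h) = 1/(2π·0.101·18.6) = 0.08472 m·K/W
ΣR = 5.589×10^-4 + 3.054 + 1.397 + 0.08472 = 4.536 m·K/W
Q' = ΔT/ΣR = (-176 °C − 27.3 °C)/4.536 = -44.82 W/m
From the inner boundary to the phenolic foam/fibreglass batt interface, ΣR_partial = 3.055 m·K/W.
T_interface = T_in − Q'·ΣR_partial = -176 °C − (-44.82)(3.055) = -39.1 °C

T = -39.1 °C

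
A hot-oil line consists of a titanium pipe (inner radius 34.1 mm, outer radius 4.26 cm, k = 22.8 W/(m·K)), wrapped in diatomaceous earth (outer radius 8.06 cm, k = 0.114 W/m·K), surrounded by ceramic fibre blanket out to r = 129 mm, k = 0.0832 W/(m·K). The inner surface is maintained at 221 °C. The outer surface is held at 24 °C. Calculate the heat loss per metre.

Q' = 110 W/m

Treat each layer as a resistance in series:
  R'_titanium = ln(0.0426/0.0341)/(2πk) = 0.2226/(2π·22.8) = 0.001554 m·K/W
  R'_diatomaceous earth = ln(0.0806/0.0426)/(2πk) = 0.6376/(2π·0.114) = 0.8902 m·K/W
  R'_ceramic fibre blanket = ln(0.129/0.0806)/(2πk) = 0.4703/(2π·0.0832) = 0.8997 m·K/W
ΣR = 0.001554 + 0.8902 + 0.8997 = 1.791 m·K/W
Q' = ΔT/ΣR = (221 °C − 24 °C)/1.791 = 110 W/m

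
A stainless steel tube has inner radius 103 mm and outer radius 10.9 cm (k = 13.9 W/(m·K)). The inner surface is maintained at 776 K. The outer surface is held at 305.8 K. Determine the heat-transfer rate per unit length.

Q' = 2πk·ΔT/ln(r₂/r₁) = 2π × 13.9 × 470.2 / ln(0.109/0.103) = 7.25×10^5 W/m

Q' = 725 kW/m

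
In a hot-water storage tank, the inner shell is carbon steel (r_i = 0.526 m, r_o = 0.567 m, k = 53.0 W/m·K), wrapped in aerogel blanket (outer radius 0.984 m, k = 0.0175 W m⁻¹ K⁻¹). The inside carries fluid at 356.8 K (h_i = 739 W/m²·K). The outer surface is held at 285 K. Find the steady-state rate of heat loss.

Q = 21.1 W

Series thermal resistances, inner to outer:
  R_conv,in = 1/(4πr²h) = 1/(4π·0.526²·739) = 3.892×10^-4 K/W
  R_carbon steel = (1/0.526 − 1/0.567)/(4πk) = 0.1375/(4π·53.0) = 2.064×10^-4 K/W
  R_aerogel blanket = (1/0.567 − 1/0.984)/(4πk) = 0.7474/(4π·0.0175) = 3.399 K/W
ΣR = 3.892×10^-4 + 2.064×10^-4 + 3.399 = 3.400 K/W
Q = ΔT/ΣR = (356.8 K − 285 K)/3.400 = 21.1 W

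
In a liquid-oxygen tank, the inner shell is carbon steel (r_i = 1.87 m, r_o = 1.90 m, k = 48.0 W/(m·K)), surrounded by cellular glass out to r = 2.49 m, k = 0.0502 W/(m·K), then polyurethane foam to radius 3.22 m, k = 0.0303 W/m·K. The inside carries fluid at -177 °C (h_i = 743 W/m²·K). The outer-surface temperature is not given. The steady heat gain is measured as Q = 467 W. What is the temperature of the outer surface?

Series resistances:
  R_conv,in = 1/(4πr²h) = 1/(4π·1.87²·743) = 3.063×10^-5 K/W
  R_carbon steel = (1/1.87 − 1/1.90)/(4πk) = 0.008444/(4π·48.0) = 1.400×10^-5 K/W
  R_cellular glass = (1/1.90 − 1/2.49)/(4πk) = 0.1247/(4π·0.0502) = 0.1977 K/W
  R_polyurethane foam = (1/2.49 − 1/3.22)/(4πk) = 0.09105/(4π·0.0303) = 0.2391 K/W
ΣR = 0.4369 K/W
ΔT = Q·ΣR = 467 × 0.4369 = 204.0 K
Heat flows inward, so T_out = T_in + ΔT = -177 + 204.0 = 27.0 °C

T_out = 27.0 °C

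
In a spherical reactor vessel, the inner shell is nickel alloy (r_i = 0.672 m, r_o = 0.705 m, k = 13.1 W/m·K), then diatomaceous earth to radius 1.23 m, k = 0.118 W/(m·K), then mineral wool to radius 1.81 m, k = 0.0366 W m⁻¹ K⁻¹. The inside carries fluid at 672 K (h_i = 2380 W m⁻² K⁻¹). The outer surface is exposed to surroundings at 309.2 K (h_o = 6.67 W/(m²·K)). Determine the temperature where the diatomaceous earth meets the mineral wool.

T = 520 K

Treat each layer as a resistance in series:
  R_conv,in = 1/(4πr²h) = 1/(4π·0.672²·2380) = 7.404×10^-5 K/W
  R_nickel alloy = (1/0.672 − 1/0.705)/(4πk) = 0.06966/(4π·13.1) = 4.231×10^-4 K/W
  R_diatomaceous earth = (1/0.705 − 1/1.23)/(4πk) = 0.6054/(4π·0.118) = 0.4083 K/W
  R_mineral wool = (1/1.23 − 1/1.81)/(4πk) = 0.2605/(4π·0.0366) = 0.5664 K/W
  R_conv,out = 1/(4πr²h) = 1/(4π·1.81²·6.67) = 0.003642 K/W
ΣR = 7.404×10^-5 + 4.231×10^-4 + 0.4083 + 0.5664 + 0.003642 = 0.9788 K/W
Q = ΔT/ΣR = (672 K − 309.2 K)/0.9788 = 370.7 W
From the inner boundary to the diatomaceous earth/mineral wool interface, ΣR_partial = 0.4088 K/W.
T_interface = T_in − Q·ΣR_partial = 672 K − (370.7)(0.4088) = 520 K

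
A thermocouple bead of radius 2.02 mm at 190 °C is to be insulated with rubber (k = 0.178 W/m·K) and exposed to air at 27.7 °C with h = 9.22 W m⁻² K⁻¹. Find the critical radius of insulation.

For a sphere, r_cr = 2k_ins/h = 2·0.178/9.22 = 0.0386 m = 3.86 cm

r_cr = 3.86 cm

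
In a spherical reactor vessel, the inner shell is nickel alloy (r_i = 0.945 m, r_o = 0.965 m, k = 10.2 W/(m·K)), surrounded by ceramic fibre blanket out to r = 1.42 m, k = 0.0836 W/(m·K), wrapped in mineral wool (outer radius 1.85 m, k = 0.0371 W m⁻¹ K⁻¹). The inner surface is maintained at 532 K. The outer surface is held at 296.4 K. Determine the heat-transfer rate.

Q = 353 W

Treat each layer as a resistance in series:
  R_nickel alloy = (1/0.945 − 1/0.965)/(4πk) = 0.02193/(4π·10.2) = 1.711×10^-4 K/W
  R_ceramic fibre blanket = (1/0.965 − 1/1.42)/(4πk) = 0.3320/(4π·0.0836) = 0.3161 K/W
  R_mineral wool = (1/1.42 − 1/1.85)/(4πk) = 0.1637/(4π·0.0371) = 0.3511 K/W
ΣR = 1.711×10^-4 + 0.3161 + 0.3511 = 0.6674 K/W
Q = ΔT/ΣR = (532 K − 296.4 K)/0.6674 = 353 W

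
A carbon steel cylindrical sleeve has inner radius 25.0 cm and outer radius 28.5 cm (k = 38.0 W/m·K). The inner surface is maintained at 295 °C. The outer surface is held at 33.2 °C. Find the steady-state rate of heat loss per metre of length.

Q' = 477 kW/m

Q' = 2πk·ΔT/ln(r₂/r₁) = 2π × 38.0 × 261.8 / ln(0.285/0.250) = 4.77×10^5 W/m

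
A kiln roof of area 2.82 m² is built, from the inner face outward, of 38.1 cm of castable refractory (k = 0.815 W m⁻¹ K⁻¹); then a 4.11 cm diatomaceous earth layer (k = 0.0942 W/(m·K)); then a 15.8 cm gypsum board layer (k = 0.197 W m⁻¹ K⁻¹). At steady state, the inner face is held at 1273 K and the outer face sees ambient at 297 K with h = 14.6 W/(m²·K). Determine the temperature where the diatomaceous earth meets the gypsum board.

T = 776 K

Series thermal resistances, inner to outer:
  R_castable refractory = L/(kA) = 0.381/(0.815·2.82) = 0.1658 K/W
  R_diatomaceous earth = L/(kA) = 0.0411/(0.0942·2.82) = 0.1547 K/W
  R_gypsum board = L/(kA) = 0.158/(0.197·2.82) = 0.2844 K/W
  R_conv,out = 1/(hA) = 1/(14.6·2.82) = 0.02429 K/W
ΣR = 0.1658 + 0.1547 + 0.2844 + 0.02429 = 0.6292 K/W
Q = ΔT/ΣR = (1273 K − 297 K)/0.6292 = 1551 W
From the inner boundary to the diatomaceous earth/gypsum board interface, ΣR_partial = 0.3205 K/W.
T_interface = T_in − Q·ΣR_partial = 1273 K − (1551)(0.3205) = 776 K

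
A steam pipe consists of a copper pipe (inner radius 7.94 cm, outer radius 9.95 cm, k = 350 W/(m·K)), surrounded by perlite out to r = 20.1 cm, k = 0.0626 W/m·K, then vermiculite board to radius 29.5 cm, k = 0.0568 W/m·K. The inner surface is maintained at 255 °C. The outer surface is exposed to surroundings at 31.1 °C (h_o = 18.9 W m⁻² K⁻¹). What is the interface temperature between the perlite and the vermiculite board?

Treat each layer as a resistance in series:
  R'_copper = ln(0.0995/0.0794)/(2πk) = 0.2257/(2π·350) = 1.026×10^-4 m·K/W
  R'_perlite = ln(0.201/0.0995)/(2πk) = 0.7031/(2π·0.0626) = 1.788 m·K/W
  R'_vermiculite board = ln(0.295/0.201)/(2πk) = 0.3837/(2π·0.0568) = 1.075 m·K/W
  R'_conv,out = 1/(2πr h) = 1/(2π·0.295·18.9) = 0.02855 m·K/W
ΣR = 1.026×10^-4 + 1.788 + 1.075 + 0.02855 = 2.892 m·K/W
Q' = ΔT/ΣR = (255 °C − 31.1 °C)/2.892 = 77.42 W/m
From the inner boundary to the perlite/vermiculite board interface, ΣR_partial = 1.788 m·K/W.
T_interface = T_in − Q'·ΣR_partial = 255 °C − (77.42)(1.788) = 117 °C

T = 117 °C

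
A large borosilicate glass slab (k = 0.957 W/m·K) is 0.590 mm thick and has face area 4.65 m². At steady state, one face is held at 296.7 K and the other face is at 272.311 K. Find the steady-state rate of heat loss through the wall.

Q = 184 kW

Q = kA·ΔT/L = 0.957 × 4.65 × |296.7 K − 272.311 K| / 5.90×10^-4 = 1.84×10^5 W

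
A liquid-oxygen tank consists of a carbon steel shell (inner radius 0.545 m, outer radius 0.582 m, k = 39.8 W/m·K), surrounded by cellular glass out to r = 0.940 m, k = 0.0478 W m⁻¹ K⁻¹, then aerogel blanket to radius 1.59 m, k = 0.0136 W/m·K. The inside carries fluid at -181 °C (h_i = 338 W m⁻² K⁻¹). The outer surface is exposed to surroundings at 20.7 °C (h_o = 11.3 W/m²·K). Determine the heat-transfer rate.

Q = 55.4 W

Series thermal resistances, inner to outer:
  R_conv,in = 1/(4πr²h) = 1/(4π·0.545²·338) = 7.926×10^-4 K/W
  R_carbon steel = (1/0.545 − 1/0.582)/(4πk) = 0.1166/(4π·39.8) = 2.332×10^-4 K/W
  R_cellular glass = (1/0.582 − 1/0.940)/(4πk) = 0.6544/(4π·0.0478) = 1.089 K/W
  R_aerogel blanket = (1/0.940 − 1/1.59)/(4πk) = 0.4349/(4π·0.0136) = 2.545 K/W
  R_conv,out = 1/(4πr²h) = 1/(4π·1.59²·11.3) = 0.002786 K/W
ΣR = 7.926×10^-4 + 2.332×10^-4 + 1.089 + 2.545 + 0.002786 = 3.638 K/W
Q = ΔT/ΣR = (-181 °C − 20.7 °C)/3.638 = -55.4 W
(Negative Q ⇒ heat flows inward; heat gain = 55.4 W.)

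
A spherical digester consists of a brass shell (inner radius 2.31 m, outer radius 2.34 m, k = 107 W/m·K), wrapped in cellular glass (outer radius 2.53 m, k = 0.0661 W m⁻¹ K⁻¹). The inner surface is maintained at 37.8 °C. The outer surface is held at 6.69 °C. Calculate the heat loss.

Series thermal resistances, inner to outer:
  R_brass = (1/2.31 − 1/2.34)/(4πk) = 0.005550/(4π·107) = 4.128×10^-6 K/W
  R_cellular glass = (1/2.34 − 1/2.53)/(4πk) = 0.03209/(4π·0.0661) = 0.03864 K/W
ΣR = 4.128×10^-6 + 0.03864 = 0.03864 K/W
Q = ΔT/ΣR = (37.8 °C − 6.69 °C)/0.03864 = 805 W

Q = 805 W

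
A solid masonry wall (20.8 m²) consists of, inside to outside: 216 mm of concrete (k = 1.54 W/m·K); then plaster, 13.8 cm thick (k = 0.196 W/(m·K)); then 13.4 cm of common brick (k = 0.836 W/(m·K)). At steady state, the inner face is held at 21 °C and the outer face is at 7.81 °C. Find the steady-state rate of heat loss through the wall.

Series thermal resistances, inner to outer:
  R_concrete = L/(kA) = 0.216/(1.54·20.8) = 0.006743 K/W
  R_plaster = L/(kA) = 0.138/(0.196·20.8) = 0.03385 K/W
  R_common brick = L/(kA) = 0.134/(0.836·20.8) = 0.007706 K/W
ΣR = 0.006743 + 0.03385 + 0.007706 = 0.04830 K/W
Q = ΔT/ΣR = (21 °C − 7.81 °C)/0.04830 = 273 W

Q = 273 W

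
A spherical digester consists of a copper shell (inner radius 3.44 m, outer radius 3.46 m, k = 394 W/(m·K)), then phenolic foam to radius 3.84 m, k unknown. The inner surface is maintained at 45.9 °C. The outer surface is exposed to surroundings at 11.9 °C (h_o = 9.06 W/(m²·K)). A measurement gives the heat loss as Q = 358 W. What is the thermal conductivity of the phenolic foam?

ΣR = ΔT/Q = |45.9 − 11.9|/358 = 0.09497 K/W
Known resistances:
  R_copper = (1/3.44 − 1/3.46)/(4πk) = 0.001680/(4π·394) = 3.394×10^-7 K/W
  R_conv,out = 1/(4πr²h) = 1/(4π·3.84²·9.06) = 5.957×10^-4 K/W
R_phenolic foam = ΣR − ΣR_known = 0.09497 − 5.960×10^-4 = 0.09437 K/W
(1/r₁−1/r₂)/(4πk) = 0.09437 ⇒ k = 0.02860/(4π·0.09437) = 0.0241 W/m·K

k = 0.0241 W/m·K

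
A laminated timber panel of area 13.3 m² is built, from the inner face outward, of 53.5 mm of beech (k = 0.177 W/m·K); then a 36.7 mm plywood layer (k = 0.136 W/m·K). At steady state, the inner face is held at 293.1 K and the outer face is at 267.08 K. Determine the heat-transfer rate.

Series thermal resistances, inner to outer:
  R_beech = L/(kA) = 0.0535/(0.177·13.3) = 0.02273 K/W
  R_plywood = L/(kA) = 0.0367/(0.136·13.3) = 0.02029 K/W
ΣR = 0.02273 + 0.02029 = 0.04302 K/W
Q = ΔT/ΣR = (293.1 K − 267.08 K)/0.04302 = 605 W

Q = 605 W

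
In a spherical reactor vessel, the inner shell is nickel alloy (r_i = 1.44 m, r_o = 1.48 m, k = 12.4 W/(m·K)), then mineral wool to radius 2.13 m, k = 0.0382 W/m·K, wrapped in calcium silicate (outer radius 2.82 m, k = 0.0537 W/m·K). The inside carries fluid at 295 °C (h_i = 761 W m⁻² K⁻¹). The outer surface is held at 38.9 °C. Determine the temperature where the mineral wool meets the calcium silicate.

T = 112 °C

Resistance network (inner→outer):
  R_conv,in = 1/(4πr²h) = 1/(4π·1.44²·761) = 5.043×10^-5 K/W
  R_nickel alloy = (1/1.44 − 1/1.48)/(4πk) = 0.01877/(4π·12.4) = 1.204×10^-4 K/W
  R_mineral wool = (1/1.48 − 1/2.13)/(4πk) = 0.2062/(4π·0.0382) = 0.4295 K/W
  R_calcium silicate = (1/2.13 − 1/2.82)/(4πk) = 0.1149/(4π·0.0537) = 0.1702 K/W
ΣR = 5.043×10^-5 + 1.204×10^-4 + 0.4295 + 0.1702 = 0.5999 K/W
Q = ΔT/ΣR = (295 °C − 38.9 °C)/0.5999 = 426.9 W
From the inner boundary to the mineral wool/calcium silicate interface, ΣR_partial = 0.4297 K/W.
T_interface = T_in − Q·ΣR_partial = 295 °C − (426.9)(0.4297) = 112 °C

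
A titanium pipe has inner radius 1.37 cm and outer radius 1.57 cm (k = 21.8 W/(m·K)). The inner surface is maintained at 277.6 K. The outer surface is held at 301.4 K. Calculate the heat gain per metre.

Q' = 2πk·ΔT/ln(r₂/r₁) = 2π × 21.8 × 23.8 / ln(0.0157/0.0137) = 23900 W/m

Q' = 23.9 kW/m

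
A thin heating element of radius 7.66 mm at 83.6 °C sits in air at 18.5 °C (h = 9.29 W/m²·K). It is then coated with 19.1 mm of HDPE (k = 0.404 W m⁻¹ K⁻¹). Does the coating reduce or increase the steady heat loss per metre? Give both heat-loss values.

increases: 29.1 → 57.5 W/m

Critical radius for a cylinder: r_cr = k/h = 0.0435 m = 4.35 cm.
Outer radius after coating: r₂ = 0.00766 + 0.0191 = 0.02676 m.
Since r₁ < r_cr and r₂ ≤ r_cr, the coating moves toward the maximum at r_cr — heat loss rises.
Bare: R = 1/(2πr₁h) = 2.237 m·K/W; Q = 65.1/2.237 = 29.1 W/m.
Coated: R = R_cond + R_conv = 1.133 m·K/W; Q = 65.1/1.133 = 57.5 W/m.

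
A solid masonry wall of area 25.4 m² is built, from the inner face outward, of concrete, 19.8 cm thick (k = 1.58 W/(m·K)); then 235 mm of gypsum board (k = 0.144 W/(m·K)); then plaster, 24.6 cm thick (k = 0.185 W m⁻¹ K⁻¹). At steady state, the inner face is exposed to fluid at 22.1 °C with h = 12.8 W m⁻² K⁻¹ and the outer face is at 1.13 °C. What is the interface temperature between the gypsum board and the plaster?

Treat each layer as a resistance in series:
  R_conv,in = 1/(hA) = 1/(12.8·25.4) = 0.003076 K/W
  R_concrete = L/(kA) = 0.198/(1.58·25.4) = 0.004934 K/W
  R_gypsum board = L/(kA) = 0.235/(0.144·25.4) = 0.06425 K/W
  R_plaster = L/(kA) = 0.246/(0.185·25.4) = 0.05235 K/W
ΣR = 0.003076 + 0.004934 + 0.06425 + 0.05235 = 0.1246 K/W
Q = ΔT/ΣR = (22.1 °C − 1.13 °C)/0.1246 = 168.3 W
From the inner boundary to the gypsum board/plaster interface, ΣR_partial = 0.07226 K/W.
T_interface = T_in − Q·ΣR_partial = 22.1 °C − (168.3)(0.07226) = 9.94 °C

T = 9.94 °C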